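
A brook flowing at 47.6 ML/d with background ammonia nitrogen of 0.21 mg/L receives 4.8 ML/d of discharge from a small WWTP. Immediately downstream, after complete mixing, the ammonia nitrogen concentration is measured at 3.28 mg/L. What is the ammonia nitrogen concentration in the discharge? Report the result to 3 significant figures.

33.7 mg/L

Mass balance: 47.60·0.2100 + 4.800·Cₑ = 52.40·3.280
→ Cₑ = (52.40·3.280 − 47.60·0.2100) / 4.800 = 33.72 mg/L.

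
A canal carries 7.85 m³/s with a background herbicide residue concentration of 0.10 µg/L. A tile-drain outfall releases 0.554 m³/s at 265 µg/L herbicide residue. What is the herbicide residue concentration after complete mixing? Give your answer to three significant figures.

After mixing, C = (7.850·0.1000 + 0.5540·265.0) / 8.404 = 147.6/8.404 = 17.56 µg/L.

17.6 µg/L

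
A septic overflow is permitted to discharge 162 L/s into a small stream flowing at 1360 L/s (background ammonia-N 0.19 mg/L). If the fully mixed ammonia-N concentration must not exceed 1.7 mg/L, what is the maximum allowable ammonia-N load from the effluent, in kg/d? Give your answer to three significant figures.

201 kg/d

Mass balance at the limit: 1360·0.1900 + 162.0·Cₑ = 1522·1.7 → Cₑ = 14.38 mg/L.
162.0 L/s = 0.1620 m³/s. Load = 0.1620 m³/s × 14.38 g/m³ × 86 400 s/d = 201.2 kg/d.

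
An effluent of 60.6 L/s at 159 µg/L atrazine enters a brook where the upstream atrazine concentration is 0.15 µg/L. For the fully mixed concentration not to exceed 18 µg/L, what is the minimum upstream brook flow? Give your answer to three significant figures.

Set C_mix = 18: (Q·0.1500 + 60.60·159.0) / (Q + 60.60) = 18
→ Q = 60.60·(159.0 − 18)/(18 − 0.1500) = 478.7 L/s.

479 L/s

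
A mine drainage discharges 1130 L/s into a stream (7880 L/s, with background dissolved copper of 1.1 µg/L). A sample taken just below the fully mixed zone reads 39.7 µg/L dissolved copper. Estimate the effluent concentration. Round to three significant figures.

309 µg/L

Mass balance: 7880·1.100 + 1130·Cₑ = 9010·39.70
→ Cₑ = (9010·39.70 − 7880·1.100) / 1130 = 308.9 µg/L.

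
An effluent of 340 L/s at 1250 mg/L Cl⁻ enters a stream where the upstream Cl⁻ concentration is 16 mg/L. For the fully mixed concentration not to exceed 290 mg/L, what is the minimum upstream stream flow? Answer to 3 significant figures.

Set C_mix = 290: (Q·16.00 + 340.0·1250) / (Q + 340.0) = 290
→ Q = 340.0·(1250 − 290)/(290 − 16.00) = 1191 L/s.

1190 L/s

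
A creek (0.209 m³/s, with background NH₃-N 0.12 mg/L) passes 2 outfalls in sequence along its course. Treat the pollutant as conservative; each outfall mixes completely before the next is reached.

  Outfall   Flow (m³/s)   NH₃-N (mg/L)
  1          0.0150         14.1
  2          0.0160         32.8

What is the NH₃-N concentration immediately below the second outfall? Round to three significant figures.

3.17 mg/L

Outfall 1: combined Q = 0.2240 m³/s; C = (0.2090·0.1200 + 0.01500·14.10)/0.2240 = 1.056 mg/L.
Outfall 2: combined Q = 0.2400 m³/s; C = (0.2240·1.056 + 0.01600·32.80)/0.2400 = 3.172 mg/L.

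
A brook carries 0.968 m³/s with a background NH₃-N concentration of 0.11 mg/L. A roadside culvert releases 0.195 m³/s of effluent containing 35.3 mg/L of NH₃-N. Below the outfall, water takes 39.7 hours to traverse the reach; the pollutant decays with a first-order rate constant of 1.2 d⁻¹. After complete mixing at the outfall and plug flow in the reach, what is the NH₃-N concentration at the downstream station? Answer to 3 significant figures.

Mass balance: C = (0.9680·0.1100 + 0.1950·35.30) / 1.163 = 6.990/1.163 = 6.010 mg/L.
First-order decay: C = 6.010·exp(−k·t) = 6.010·0.1374 = 0.8257 mg/L.

0.826 mg/L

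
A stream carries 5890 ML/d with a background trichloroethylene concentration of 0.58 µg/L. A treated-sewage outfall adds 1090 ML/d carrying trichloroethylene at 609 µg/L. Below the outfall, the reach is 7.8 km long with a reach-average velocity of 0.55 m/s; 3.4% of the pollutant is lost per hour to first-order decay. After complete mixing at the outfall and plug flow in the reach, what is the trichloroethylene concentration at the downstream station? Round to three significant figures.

83.4 µg/L

Flow-weighted average: C = (5890·0.5800 + 1090·609.0) / 6980 = 667200/6980 = 95.59 µg/L.
Travel time t = 7.8·1000 / 0.55 = 14180 s = 3.939 h.
3.4%/h lost → k = −ln(1 − 0.034) = 0.03459 h⁻¹.
First-order decay: C = 95.59·exp(−k·t) = 95.59·0.8726 = 83.41 µg/L.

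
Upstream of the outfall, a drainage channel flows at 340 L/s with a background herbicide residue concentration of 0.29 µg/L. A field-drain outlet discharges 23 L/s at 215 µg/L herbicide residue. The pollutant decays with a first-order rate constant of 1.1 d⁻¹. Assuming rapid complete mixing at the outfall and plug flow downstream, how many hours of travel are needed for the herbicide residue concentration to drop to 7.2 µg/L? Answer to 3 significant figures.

Conservation of mass: C = (340.0·0.2900 + 23.00·215.0) / 363.0 = 5044/363.0 = 13.89 µg/L.
13.89·exp(−k·t) = 7.2 → t = ln(13.89/7.2)/k = 51640 s = 14.34 h.

14.3 h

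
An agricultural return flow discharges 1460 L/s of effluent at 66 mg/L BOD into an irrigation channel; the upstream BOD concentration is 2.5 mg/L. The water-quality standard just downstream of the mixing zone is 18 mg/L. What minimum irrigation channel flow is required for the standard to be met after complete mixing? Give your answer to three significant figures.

4520 L/s

Set C_mix = 18: (Q·2.500 + 1460·66.00) / (Q + 1460) = 18
→ Q = 1460·(66.00 − 18)/(18 − 2.500) = 4521 L/s.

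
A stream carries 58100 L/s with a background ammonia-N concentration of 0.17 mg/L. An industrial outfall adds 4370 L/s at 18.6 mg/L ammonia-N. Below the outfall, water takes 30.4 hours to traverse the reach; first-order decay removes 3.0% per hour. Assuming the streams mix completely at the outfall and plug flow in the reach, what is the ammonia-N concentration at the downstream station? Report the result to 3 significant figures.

0.578 mg/L

Mass balance: C = (58100·0.1700 + 4370·18.60) / 62470 = 91160/62470 = 1.459 mg/L.
3.0%/h lost → k = −ln(1 − 0.03) = 0.03046 h⁻¹.
Applying C = C₀e^(−kt): 1.459 × 0.3962 = 0.5781 mg/L.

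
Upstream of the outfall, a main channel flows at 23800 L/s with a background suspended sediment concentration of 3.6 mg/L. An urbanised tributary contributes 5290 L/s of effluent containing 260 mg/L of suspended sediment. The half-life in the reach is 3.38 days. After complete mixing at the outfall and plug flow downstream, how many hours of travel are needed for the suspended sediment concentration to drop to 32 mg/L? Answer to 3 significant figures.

Mixed concentration C = ΣQC/ΣQ = (23800·3.600 + 5290·260.0) / 29090 = 1461000/29090 = 50.23 mg/L.
Half-life 3.38 d → k = ln 2 / 3.38 = 0.2051 d⁻¹.
50.23·exp(−k·t) = 32 → t = ln(50.23/32)/k = 189900 s = 52.76 h.

52.8 h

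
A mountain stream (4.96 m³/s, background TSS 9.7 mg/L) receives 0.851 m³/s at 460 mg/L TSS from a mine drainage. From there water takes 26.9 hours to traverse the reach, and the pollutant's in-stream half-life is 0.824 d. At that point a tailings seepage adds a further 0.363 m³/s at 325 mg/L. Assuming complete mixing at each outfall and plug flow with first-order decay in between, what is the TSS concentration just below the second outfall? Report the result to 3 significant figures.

Conservation of mass: C = (4.960·9.700 + 0.8510·460.0) / 5.811 = 439.6/5.811 = 75.64 mg/L; combined flow 5.811 m³/s.
Half-life 0.824 d → k = ln 2 / 0.824 = 0.8412 d⁻¹.
Decay over the reach: 75.64·exp(−kt) = 75.64·0.3895 = 29.47 mg/L.
Second outfall: C = (5.811·29.47 + 0.3630·325.0)/6.174 = 46.84 mg/L.

46.8 mg/L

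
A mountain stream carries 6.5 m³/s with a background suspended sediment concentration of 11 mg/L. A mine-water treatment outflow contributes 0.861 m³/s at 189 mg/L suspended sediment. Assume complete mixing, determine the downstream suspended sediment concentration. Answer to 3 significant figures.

31.8 mg/L

Mass balance: C = (6.500·11.00 + 0.8610·189.0) / 7.361 = 234.2/7.361 = 31.82 mg/L.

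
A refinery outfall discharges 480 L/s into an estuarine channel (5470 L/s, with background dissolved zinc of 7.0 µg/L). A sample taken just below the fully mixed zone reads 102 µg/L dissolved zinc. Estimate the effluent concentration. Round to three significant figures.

Mass balance: 5470·7.000 + 480.0·Cₑ = 5950·102.0
→ Cₑ = (5950·102.0 − 5470·7.000) / 480.0 = 1185 µg/L.

1180 µg/L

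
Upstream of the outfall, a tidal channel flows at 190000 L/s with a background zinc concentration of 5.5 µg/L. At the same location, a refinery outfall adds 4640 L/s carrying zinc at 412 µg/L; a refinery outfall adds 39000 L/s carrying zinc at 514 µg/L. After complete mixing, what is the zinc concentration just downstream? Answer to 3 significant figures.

Mass balance: C = (190000·5.500 + 4640·412.0 + 39000·514.0) / 233600 = 23000000/233600 = 98.45 µg/L.

98.5 µg/L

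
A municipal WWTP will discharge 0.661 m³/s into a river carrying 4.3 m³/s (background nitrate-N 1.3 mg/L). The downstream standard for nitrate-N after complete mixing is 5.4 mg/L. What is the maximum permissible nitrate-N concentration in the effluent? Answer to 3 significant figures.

At the limit, (Qr·Cr + Qe·Cₑ)/(Qr + Qe) = 5.4:
Cₑ = (4.961·5.4 − 4.300·1.300) / 0.6610 = 32.07 mg/L.

32.1 mg/L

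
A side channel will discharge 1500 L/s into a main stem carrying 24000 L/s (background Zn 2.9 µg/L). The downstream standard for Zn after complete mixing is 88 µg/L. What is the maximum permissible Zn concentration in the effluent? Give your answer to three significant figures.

1450 µg/L

At the limit, (Qr·Cr + Qe·Cₑ)/(Qr + Qe) = 88:
Cₑ = (25500·88 − 24000·2.900) / 1500 = 1450 µg/L.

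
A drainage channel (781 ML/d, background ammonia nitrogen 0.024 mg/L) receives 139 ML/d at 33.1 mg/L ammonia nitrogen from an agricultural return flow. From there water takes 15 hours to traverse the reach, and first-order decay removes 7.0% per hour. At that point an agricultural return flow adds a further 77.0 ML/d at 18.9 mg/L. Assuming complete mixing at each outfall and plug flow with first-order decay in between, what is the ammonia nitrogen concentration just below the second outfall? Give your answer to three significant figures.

3.02 mg/L

After mixing, C = (781.0·0.02400 + 139.0·33.10) / 920.0 = 4620/920.0 = 5.021 mg/L; combined flow 920.0 ML/d.
7.0%/h lost → k = −ln(1 − 0.07) = 0.07257 h⁻¹.
After decay, C = 5.021 × e^(−kt) = 5.021 × 0.3367 = 1.691 mg/L.
Second outfall: C = (920.0·1.691 + 77.00·18.90)/997.0 = 3.020 mg/L.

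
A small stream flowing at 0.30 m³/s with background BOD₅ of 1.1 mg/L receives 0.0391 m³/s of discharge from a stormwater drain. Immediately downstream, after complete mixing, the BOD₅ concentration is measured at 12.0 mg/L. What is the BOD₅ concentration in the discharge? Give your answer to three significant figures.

95.6 mg/L

Mass balance: 0.3000·1.100 + 0.03910·Cₑ = 0.3391·12.00
→ Cₑ = (0.3391·12.00 − 0.3000·1.100) / 0.03910 = 95.63 mg/L.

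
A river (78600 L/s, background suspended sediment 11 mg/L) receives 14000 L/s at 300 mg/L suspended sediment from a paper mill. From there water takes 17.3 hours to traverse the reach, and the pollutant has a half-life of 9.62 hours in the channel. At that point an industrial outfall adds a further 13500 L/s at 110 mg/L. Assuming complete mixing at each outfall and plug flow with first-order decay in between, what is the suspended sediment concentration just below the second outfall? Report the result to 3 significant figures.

Conservation of mass: C = (78600·11.00 + 14000·300.0) / 92600 = 5065000/92600 = 54.69 mg/L; combined flow 92600 L/s.
Half-life 9.62 h → k = ln 2 / 9.62 = 0.07205 h⁻¹ = 1.729 d⁻¹.
First-order decay: C = 54.69·exp(−k·t) = 54.69·0.2875 = 15.72 mg/L.
At the second outfall, C = (92600·15.72 + 13500·110.0) / (92600 + 13500) = 27.72 mg/L.

27.7 mg/L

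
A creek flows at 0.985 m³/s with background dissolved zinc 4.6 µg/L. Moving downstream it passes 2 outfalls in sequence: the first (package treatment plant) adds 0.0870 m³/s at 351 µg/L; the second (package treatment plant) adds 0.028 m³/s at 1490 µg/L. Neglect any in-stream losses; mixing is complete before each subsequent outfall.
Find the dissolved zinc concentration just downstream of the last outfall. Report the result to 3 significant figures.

Below outfall 1: Q → 1.072 m³/s, C = (0.9850·4.600 + 0.08700·351.0)/1.072 = 32.71 µg/L.
Below outfall 2: Q → 1.100 m³/s, C = (1.072·32.71 + 0.02800·1490)/1.100 = 69.81 µg/L.

69.8 µg/L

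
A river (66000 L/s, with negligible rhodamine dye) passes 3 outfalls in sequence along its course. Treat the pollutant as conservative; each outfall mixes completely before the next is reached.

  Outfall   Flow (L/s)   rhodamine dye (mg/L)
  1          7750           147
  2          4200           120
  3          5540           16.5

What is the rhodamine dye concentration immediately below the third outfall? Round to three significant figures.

Below outfall 1: Q → 73750 L/s, C = (66000·0 + 7750·147.0)/73750 = 15.45 mg/L.
Below outfall 2: Q → 77950 L/s, C = (73750·15.45 + 4200·120.0)/77950 = 21.08 mg/L.
Below outfall 3: Q → 83490 L/s, C = (77950·21.08 + 5540·16.50)/83490 = 20.78 mg/L.

20.8 mg/L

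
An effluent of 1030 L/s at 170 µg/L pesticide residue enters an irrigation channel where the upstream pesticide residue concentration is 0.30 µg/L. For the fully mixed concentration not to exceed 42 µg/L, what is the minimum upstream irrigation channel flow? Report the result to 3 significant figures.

Set C_mix = 42: (Q·0.3000 + 1030·170.0) / (Q + 1030) = 42
→ Q = 1030·(170.0 − 42)/(42 − 0.3000) = 3162 L/s.

3160 L/s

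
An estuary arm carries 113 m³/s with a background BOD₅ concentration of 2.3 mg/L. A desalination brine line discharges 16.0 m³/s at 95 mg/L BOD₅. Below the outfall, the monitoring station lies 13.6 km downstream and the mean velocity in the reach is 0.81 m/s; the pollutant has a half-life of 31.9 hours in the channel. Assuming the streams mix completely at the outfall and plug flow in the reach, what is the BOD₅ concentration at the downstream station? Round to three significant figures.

12.5 mg/L

Flow-weighted average: C = (113.0·2.300 + 16.00·95.00) / 129.0 = 1780/129.0 = 13.80 mg/L.
Travel time t = 13.6·1000 / 0.81 = 16790 s = 4.664 h.
Half-life 31.9 h → k = ln 2 / 31.9 = 0.02173 h⁻¹ = 0.5215 d⁻¹.
Applying C = C₀e^(−kt): 13.80 × 0.9036 = 12.47 mg/L.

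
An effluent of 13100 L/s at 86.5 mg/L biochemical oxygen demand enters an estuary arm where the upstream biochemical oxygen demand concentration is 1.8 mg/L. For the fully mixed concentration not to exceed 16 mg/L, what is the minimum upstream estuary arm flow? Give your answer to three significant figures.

Set C_mix = 16: (Q·1.800 + 13100·86.50) / (Q + 13100) = 16
→ Q = 13100·(86.50 − 16)/(16 − 1.800) = 65040 L/s.

65000 L/s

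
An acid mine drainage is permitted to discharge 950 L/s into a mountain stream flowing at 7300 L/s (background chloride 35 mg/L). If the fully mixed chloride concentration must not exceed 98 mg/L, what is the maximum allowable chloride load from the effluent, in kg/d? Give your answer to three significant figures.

47800 kg/d

Mass balance at the limit: 7300·35.00 + 950.0·Cₑ = 8250·98 → Cₑ = 582.1 mg/L.
950.0 L/s = 0.9500 m³/s. Load = 0.9500 m³/s × 582.1 g/m³ × 86 400 s/d = 47780 kg/d.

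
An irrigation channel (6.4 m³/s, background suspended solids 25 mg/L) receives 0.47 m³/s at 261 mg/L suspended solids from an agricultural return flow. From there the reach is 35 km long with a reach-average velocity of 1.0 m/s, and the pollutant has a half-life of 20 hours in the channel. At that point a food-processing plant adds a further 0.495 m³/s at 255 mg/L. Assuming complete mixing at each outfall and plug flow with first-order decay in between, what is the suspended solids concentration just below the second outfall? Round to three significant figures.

Conservation of mass: C = (6.400·25.00 + 0.4700·261.0) / 6.870 = 282.7/6.870 = 41.15 mg/L; combined flow 6.870 m³/s.
Travel time t = 35·1000 / 1.0 = 35000 s = 9.722 h.
Half-life 20 h → k = ln 2 / 20 = 0.03466 h⁻¹ = 0.8318 d⁻¹.
Decay over the reach: 41.15·exp(−kt) = 41.15·0.7139 = 29.38 mg/L.
At the second outfall, C = (6.870·29.38 + 0.4950·255.0) / (6.870 + 0.4950) = 44.54 mg/L.

44.5 mg/L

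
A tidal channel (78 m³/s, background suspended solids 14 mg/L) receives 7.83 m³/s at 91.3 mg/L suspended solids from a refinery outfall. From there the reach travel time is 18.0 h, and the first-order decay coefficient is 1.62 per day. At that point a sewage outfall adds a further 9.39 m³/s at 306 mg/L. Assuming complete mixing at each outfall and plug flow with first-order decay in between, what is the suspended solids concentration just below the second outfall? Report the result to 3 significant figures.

Conservation of mass: C = (78.00·14.00 + 7.830·91.30) / 85.83 = 1807/85.83 = 21.05 mg/L; combined flow 85.83 m³/s.
Applying C = C₀e^(−kt): 21.05 × 0.2967 = 6.246 mg/L.
Second outfall: C = (85.83·6.246 + 9.390·306.0)/95.22 = 35.81 mg/L.

35.8 mg/L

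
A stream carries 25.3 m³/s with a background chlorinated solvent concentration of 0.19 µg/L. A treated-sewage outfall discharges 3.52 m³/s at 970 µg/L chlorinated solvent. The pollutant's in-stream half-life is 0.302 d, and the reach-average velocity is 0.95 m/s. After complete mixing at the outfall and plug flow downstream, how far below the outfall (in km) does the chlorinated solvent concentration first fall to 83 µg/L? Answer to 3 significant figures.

12.8 km

Mixed concentration C = ΣQC/ΣQ = (25.30·0.1900 + 3.520·970.0) / 28.82 = 3419/28.82 = 118.6 µg/L.
Half-life 0.302 d → k = ln 2 / 0.302 = 2.295 d⁻¹.
Set 118.6·exp(−k·t) = 83 → t = ln(118.6/83)/k = 13450 s = 3.736 h.
Distance = v·t = 0.95·13450 = 12780 m = 12.78 km.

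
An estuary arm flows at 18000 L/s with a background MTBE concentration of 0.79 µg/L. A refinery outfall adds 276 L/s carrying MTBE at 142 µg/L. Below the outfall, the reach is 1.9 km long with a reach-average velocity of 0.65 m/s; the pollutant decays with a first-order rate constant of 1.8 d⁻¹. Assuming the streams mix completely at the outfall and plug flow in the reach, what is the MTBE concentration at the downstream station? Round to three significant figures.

2.75 µg/L

After mixing, C = (18000·0.7900 + 276.0·142.0) / 18280 = 53410/18280 = 2.923 µg/L.
Travel time t = 1.9·1000 / 0.65 = 2923 s = 0.8120 h.
After decay, C = 2.923 × e^(−kt) = 2.923 × 0.9409 = 2.750 µg/L.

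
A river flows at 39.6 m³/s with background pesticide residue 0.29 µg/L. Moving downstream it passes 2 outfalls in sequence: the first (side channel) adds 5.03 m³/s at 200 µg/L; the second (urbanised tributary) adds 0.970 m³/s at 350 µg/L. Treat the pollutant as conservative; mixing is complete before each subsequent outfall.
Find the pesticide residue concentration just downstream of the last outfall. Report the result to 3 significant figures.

After outfall 1: Q = 39.60 + 5.030 = 44.63 m³/s; C = (39.60·0.2900 + 5.030·200.0)/44.63 = 22.80 µg/L.
After outfall 2: Q = 44.63 + 0.9700 = 45.60 m³/s; C = (44.63·22.80 + 0.9700·350.0)/45.60 = 29.76 µg/L.

29.8 µg/L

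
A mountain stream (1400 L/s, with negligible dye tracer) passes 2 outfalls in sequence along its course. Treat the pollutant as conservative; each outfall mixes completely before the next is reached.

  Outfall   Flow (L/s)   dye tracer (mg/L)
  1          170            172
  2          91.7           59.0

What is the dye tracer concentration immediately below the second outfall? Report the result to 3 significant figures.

20.9 mg/L

Outfall 1: combined Q = 1570 L/s; C = (1400·0 + 170.0·172.0)/1570 = 18.62 mg/L.
Outfall 2: combined Q = 1662 L/s; C = (1570·18.62 + 91.70·59.00)/1662 = 20.85 mg/L.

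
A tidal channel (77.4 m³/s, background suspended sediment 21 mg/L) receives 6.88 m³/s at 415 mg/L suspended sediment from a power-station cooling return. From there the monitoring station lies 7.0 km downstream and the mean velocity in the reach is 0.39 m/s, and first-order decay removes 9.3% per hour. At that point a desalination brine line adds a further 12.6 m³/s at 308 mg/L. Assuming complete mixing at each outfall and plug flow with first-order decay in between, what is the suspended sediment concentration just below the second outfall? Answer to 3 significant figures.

68.5 mg/L

Mass balance: C = (77.40·21.00 + 6.880·415.0) / 84.28 = 4481/84.28 = 53.16 mg/L; combined flow 84.28 m³/s.
Travel time t = 7.0·1000 / 0.39 = 17950 s = 4.986 h.
9.3%/h lost → k = −ln(1 − 0.093) = 0.09761 h⁻¹.
First-order decay: C = 53.16·exp(−k·t) = 53.16·0.6147 = 32.68 mg/L.
Second outfall: C = (84.28·32.68 + 12.60·308.0)/96.88 = 68.49 mg/L.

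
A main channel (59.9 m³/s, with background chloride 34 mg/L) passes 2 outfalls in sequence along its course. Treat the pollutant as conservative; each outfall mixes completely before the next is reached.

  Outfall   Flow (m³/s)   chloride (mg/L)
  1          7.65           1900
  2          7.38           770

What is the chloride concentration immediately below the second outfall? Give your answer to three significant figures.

Below outfall 1: Q → 67.55 m³/s, C = (59.90·34.00 + 7.650·1900)/67.55 = 245.3 mg/L.
Below outfall 2: Q → 74.93 m³/s, C = (67.55·245.3 + 7.380·770.0)/74.93 = 297.0 mg/L.

297 mg/L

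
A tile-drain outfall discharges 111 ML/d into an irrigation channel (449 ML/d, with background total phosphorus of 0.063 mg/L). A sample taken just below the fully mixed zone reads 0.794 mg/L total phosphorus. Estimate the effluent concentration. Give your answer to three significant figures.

Mass balance: 449.0·0.06300 + 111.0·Cₑ = 560.0·0.7940
→ Cₑ = (560.0·0.7940 − 449.0·0.06300) / 111.0 = 3.751 mg/L.

3.75 mg/L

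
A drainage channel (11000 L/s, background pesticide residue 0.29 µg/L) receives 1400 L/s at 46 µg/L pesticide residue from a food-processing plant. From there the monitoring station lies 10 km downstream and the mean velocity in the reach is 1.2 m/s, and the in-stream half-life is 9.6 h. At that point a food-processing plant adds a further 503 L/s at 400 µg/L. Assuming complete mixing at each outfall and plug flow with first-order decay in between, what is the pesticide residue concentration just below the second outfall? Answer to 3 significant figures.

Conservation of mass: C = (11000·0.2900 + 1400·46.00) / 12400 = 67590/12400 = 5.451 µg/L; combined flow 12400 L/s.
Travel time t = 10·1000 / 1.2 = 8333 s = 2.315 h.
Half-life 9.6 h → k = ln 2 / 9.6 = 0.07220 h⁻¹ = 1.733 d⁻¹.
After decay, C = 5.451 × e^(−kt) = 5.451 × 0.8461 = 4.612 µg/L.
Second outfall: C = (12400·4.612 + 503.0·400.0)/12900 = 20.03 µg/L.

20.0 µg/L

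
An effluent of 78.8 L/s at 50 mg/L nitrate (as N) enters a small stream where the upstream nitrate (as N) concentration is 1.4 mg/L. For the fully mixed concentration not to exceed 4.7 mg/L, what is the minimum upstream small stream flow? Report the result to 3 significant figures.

Set C_mix = 4.7: (Q·1.400 + 78.80·50.00) / (Q + 78.80) = 4.7
→ Q = 78.80·(50.00 − 4.7)/(4.7 − 1.400) = 1082 L/s.

1080 L/s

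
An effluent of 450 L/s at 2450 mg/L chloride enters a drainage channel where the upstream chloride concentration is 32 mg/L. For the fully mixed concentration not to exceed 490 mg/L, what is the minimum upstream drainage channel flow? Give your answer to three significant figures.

Set C_mix = 490: (Q·32.00 + 450.0·2450) / (Q + 450.0) = 490
→ Q = 450.0·(2450 − 490)/(490 − 32.00) = 1926 L/s.

1930 L/s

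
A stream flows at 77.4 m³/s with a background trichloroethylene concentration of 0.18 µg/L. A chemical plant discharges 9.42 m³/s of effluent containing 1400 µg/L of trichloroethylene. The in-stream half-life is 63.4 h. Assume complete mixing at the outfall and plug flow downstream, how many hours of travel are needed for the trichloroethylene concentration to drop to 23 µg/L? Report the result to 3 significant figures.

173 h

Mass balance: C = (77.40·0.1800 + 9.420·1400) / 86.82 = 13200/86.82 = 152.1 µg/L.
Half-life 63.4 h → k = ln 2 / 63.4 = 0.01093 h⁻¹ = 0.2624 d⁻¹.
152.1·exp(−k·t) = 23 → t = ln(152.1/23)/k = 621900 s = 172.8 h.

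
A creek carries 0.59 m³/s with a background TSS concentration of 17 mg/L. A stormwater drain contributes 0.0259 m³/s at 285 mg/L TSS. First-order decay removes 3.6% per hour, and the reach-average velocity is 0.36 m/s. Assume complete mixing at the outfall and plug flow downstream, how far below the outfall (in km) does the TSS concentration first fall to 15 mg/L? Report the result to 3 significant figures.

22.4 km

Mixed concentration C = ΣQC/ΣQ = (0.5900·17.00 + 0.02590·285.0) / 0.6159 = 17.41/0.6159 = 28.27 mg/L.
3.6%/h lost → k = −ln(1 − 0.036) = 0.03666 h⁻¹.
Set 28.27·exp(−k·t) = 15 → t = ln(28.27/15)/k = 62230 s = 17.29 h.
Distance = v·t = 0.36·62230 = 22400 m = 22.40 km.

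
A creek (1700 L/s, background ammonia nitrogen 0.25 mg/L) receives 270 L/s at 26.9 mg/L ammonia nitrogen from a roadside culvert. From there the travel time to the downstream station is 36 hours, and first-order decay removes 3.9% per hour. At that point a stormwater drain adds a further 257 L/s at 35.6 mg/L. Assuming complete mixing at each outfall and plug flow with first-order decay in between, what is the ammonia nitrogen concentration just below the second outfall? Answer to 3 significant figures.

Mixed concentration C = ΣQC/ΣQ = (1700·0.2500 + 270.0·26.90) / 1970 = 7688/1970 = 3.903 mg/L; combined flow 1970 L/s.
3.9%/h lost → k = −ln(1 − 0.039) = 0.03978 h⁻¹.
Decay over the reach: 3.903·exp(−kt) = 3.903·0.2388 = 0.9319 mg/L.
At the second outfall, C = (1970·0.9319 + 257.0·35.60) / (1970 + 257.0) = 4.933 mg/L.

4.93 mg/L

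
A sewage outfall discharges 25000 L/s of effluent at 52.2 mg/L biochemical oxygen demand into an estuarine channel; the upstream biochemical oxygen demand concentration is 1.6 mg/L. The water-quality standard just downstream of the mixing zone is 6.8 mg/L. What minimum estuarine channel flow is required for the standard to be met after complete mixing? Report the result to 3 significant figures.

Set C_mix = 6.8: (Q·1.600 + 25000·52.20) / (Q + 25000) = 6.8
→ Q = 25000·(52.20 − 6.8)/(6.8 − 1.600) = 218300 L/s.

218000 L/s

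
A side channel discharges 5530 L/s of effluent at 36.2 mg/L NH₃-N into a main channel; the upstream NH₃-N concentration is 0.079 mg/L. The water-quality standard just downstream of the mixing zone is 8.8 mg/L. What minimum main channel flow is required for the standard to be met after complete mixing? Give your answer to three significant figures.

Set C_mix = 8.8: (Q·0.07900 + 5530·36.20) / (Q + 5530) = 8.8
→ Q = 5530·(36.20 − 8.8)/(8.8 − 0.07900) = 17370 L/s.

17400 L/s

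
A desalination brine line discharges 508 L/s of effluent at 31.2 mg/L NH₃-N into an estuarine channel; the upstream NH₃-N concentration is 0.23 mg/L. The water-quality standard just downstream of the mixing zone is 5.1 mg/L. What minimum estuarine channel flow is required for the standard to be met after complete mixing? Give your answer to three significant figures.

Set C_mix = 5.1: (Q·0.2300 + 508.0·31.20) / (Q + 508.0) = 5.1
→ Q = 508.0·(31.20 − 5.1)/(5.1 − 0.2300) = 2723 L/s.

2720 L/s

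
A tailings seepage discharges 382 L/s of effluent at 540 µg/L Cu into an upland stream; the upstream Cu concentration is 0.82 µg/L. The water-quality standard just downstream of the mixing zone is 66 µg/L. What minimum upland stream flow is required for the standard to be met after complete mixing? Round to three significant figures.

Set C_mix = 66: (Q·0.8200 + 382.0·540.0) / (Q + 382.0) = 66
→ Q = 382.0·(540.0 − 66)/(66 − 0.8200) = 2778 L/s.

2780 L/s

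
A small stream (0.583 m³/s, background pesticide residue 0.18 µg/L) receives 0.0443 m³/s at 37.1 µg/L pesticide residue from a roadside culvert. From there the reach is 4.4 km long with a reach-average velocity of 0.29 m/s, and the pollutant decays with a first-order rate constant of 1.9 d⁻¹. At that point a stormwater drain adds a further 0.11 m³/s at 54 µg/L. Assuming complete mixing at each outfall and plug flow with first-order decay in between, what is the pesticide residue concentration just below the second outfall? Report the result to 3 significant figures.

Mass balance: C = (0.5830·0.1800 + 0.04430·37.10) / 0.6273 = 1.748/0.6273 = 2.787 µg/L; combined flow 0.6273 m³/s.
Travel time t = 4.4·1000 / 0.29 = 15170 s = 4.215 h.
Decay over the reach: 2.787·exp(−kt) = 2.787·0.7163 = 1.997 µg/L.
Second outfall: C = (0.6273·1.997 + 0.1100·54.00)/0.7373 = 9.755 µg/L.

9.76 µg/L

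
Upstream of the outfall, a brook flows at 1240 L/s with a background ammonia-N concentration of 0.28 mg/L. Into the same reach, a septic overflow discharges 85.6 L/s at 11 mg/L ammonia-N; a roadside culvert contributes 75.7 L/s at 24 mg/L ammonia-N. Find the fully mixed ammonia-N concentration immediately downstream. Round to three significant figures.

After mixing, C = (1240·0.2800 + 85.60·11.00 + 75.70·24.00) / 1401 = 3106/1401 = 2.216 mg/L.

2.22 mg/L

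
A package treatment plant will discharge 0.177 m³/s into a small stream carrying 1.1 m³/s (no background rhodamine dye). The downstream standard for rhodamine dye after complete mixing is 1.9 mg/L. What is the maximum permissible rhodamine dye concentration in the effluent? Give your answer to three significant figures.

At the limit, (Qr·Cr + Qe·Cₑ)/(Qr + Qe) = 1.9:
Cₑ = (1.277·1.9 − 1.100·0) / 0.1770 = 13.71 mg/L.

13.7 mg/L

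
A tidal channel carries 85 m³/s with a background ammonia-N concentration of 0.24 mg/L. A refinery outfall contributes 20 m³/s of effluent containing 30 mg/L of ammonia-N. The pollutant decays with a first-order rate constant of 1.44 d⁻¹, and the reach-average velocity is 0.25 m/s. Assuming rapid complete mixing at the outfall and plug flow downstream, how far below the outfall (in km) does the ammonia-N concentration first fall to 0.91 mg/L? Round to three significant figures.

28.1 km

Conservation of mass: C = (85.00·0.2400 + 20.00·30.00) / 105.0 = 620.4/105.0 = 5.909 mg/L.
Set 5.909·exp(−k·t) = 0.91 → t = ln(5.909/0.91)/k = 112200 s = 31.18 h.
Distance = v·t = 0.25·112200 = 28060 m = 28.06 km.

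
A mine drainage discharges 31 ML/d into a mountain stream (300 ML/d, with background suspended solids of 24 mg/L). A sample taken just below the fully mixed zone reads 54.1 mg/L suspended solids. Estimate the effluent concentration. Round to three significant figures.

345 mg/L

Mass balance: 300.0·24.00 + 31.00·Cₑ = 331.0·54.10
→ Cₑ = (331.0·54.10 − 300.0·24.00) / 31.00 = 345.4 mg/L.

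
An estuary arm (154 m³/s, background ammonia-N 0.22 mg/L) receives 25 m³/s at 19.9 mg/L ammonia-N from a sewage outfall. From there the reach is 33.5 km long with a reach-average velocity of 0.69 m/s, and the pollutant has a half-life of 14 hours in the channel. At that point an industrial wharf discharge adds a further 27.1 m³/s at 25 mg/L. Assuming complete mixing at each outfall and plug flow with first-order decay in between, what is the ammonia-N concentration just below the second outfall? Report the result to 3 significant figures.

4.61 mg/L

Mixed concentration C = ΣQC/ΣQ = (154.0·0.2200 + 25.00·19.90) / 179.0 = 531.4/179.0 = 2.969 mg/L; combined flow 179.0 m³/s.
Travel time t = 33.5·1000 / 0.69 = 48550 s = 13.49 h.
Half-life 14 h → k = ln 2 / 14 = 0.04951 h⁻¹ = 1.188 d⁻¹.
After decay, C = 2.969 × e^(−kt) = 2.969 × 0.5129 = 1.523 mg/L.
Second outfall: C = (179.0·1.523 + 27.10·25.00)/206.1 = 4.610 mg/L.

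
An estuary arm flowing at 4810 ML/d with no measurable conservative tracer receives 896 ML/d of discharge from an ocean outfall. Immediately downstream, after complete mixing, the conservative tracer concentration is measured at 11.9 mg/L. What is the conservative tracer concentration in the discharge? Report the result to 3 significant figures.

75.8 mg/L

Mass balance: 4810·0 + 896.0·Cₑ = 5706·11.90
→ Cₑ = (5706·11.90 − 4810·0) / 896.0 = 75.78 mg/L.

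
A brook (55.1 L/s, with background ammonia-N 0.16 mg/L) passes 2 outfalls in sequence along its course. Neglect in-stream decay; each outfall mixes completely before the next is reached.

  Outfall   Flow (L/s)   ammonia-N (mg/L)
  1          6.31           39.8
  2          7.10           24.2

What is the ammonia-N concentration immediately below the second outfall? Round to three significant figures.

After outfall 1: Q = 55.10 + 6.310 = 61.41 L/s; C = (55.10·0.1600 + 6.310·39.80)/61.41 = 4.233 mg/L.
After outfall 2: Q = 61.41 + 7.100 = 68.51 L/s; C = (61.41·4.233 + 7.100·24.20)/68.51 = 6.302 mg/L.

6.30 mg/L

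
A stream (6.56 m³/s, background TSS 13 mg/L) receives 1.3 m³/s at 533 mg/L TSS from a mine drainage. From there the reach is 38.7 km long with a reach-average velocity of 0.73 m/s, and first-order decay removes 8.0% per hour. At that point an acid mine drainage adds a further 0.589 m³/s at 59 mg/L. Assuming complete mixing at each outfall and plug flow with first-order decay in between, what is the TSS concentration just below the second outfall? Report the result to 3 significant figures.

Mass balance: C = (6.560·13.00 + 1.300·533.0) / 7.860 = 778.2/7.860 = 99.01 mg/L; combined flow 7.860 m³/s.
Travel time t = 38.7·1000 / 0.73 = 53010 s = 14.73 h.
8.0%/h lost → k = −ln(1 − 0.08) = 0.08338 h⁻¹.
After decay, C = 99.01 × e^(−kt) = 99.01 × 0.2929 = 29.00 mg/L.
At the second outfall, C = (7.860·29.00 + 0.5890·59.00) / (7.860 + 0.5890) = 31.09 mg/L.

31.1 mg/L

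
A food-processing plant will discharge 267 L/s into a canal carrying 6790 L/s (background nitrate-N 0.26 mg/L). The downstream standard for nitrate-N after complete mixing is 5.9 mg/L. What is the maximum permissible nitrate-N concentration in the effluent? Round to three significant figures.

149 mg/L

At the limit, (Qr·Cr + Qe·Cₑ)/(Qr + Qe) = 5.9:
Cₑ = (7057·5.9 − 6790·0.2600) / 267.0 = 149.3 mg/L.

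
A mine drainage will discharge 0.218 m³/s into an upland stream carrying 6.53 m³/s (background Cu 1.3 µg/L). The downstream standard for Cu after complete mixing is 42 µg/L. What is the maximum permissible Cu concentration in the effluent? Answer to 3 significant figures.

1260 µg/L

At the limit, (Qr·Cr + Qe·Cₑ)/(Qr + Qe) = 42:
Cₑ = (6.748·42 − 6.530·1.300) / 0.2180 = 1261 µg/L.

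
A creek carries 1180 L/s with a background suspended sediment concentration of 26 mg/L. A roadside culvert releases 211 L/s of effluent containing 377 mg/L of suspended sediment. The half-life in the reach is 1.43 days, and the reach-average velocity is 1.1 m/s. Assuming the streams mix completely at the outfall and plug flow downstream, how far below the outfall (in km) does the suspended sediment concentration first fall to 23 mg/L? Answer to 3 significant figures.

243 km

After mixing, C = (1180·26.00 + 211.0·377.0) / 1391 = 110200/1391 = 79.24 mg/L.
Half-life 1.43 d → k = ln 2 / 1.43 = 0.4847 d⁻¹.
Set 79.24·exp(−k·t) = 23 → t = ln(79.24/23)/k = 220500 s = 61.25 h.
Distance = v·t = 1.1·220500 = 242500 m = 242.5 km.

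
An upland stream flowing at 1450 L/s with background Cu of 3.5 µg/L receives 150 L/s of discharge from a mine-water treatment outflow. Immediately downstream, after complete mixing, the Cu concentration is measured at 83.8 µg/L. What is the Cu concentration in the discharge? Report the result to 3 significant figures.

Mass balance: 1450·3.500 + 150.0·Cₑ = 1600·83.80
→ Cₑ = (1600·83.80 − 1450·3.500) / 150.0 = 860.0 µg/L.

860 µg/L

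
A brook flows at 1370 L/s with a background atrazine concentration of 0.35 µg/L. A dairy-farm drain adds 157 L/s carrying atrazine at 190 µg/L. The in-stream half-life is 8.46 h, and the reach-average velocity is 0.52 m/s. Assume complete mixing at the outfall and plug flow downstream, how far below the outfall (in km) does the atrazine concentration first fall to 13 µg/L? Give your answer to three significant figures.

9.67 km

Mass balance: C = (1370·0.3500 + 157.0·190.0) / 1527 = 30310/1527 = 19.85 µg/L.
Half-life 8.46 h → k = ln 2 / 8.46 = 0.08193 h⁻¹ = 1.966 d⁻¹.
Set 19.85·exp(−k·t) = 13 → t = ln(19.85/13)/k = 18600 s = 5.165 h.
Distance = v·t = 0.52·18600 = 9669 m = 9.669 km.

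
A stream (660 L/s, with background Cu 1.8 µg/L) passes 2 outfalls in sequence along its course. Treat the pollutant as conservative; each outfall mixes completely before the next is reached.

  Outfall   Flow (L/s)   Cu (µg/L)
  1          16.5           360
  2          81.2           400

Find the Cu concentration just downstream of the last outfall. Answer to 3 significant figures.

52.3 µg/L

After outfall 1: Q = 660.0 + 16.50 = 676.5 L/s; C = (660.0·1.800 + 16.50·360.0)/676.5 = 10.54 µg/L.
After outfall 2: Q = 676.5 + 81.20 = 757.7 L/s; C = (676.5·10.54 + 81.20·400.0)/757.7 = 52.27 µg/L.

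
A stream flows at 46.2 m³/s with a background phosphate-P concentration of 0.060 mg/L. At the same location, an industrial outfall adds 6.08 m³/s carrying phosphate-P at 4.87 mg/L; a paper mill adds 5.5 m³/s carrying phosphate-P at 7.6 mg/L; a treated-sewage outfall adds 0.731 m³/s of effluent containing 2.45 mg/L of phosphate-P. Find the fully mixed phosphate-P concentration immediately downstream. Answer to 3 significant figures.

Flow-weighted average: C = (46.20·0.06000 + 6.080·4.870 + 5.500·7.600 + 0.7310·2.450) / 58.51 = 75.97/58.51 = 1.298 mg/L.

1.30 mg/L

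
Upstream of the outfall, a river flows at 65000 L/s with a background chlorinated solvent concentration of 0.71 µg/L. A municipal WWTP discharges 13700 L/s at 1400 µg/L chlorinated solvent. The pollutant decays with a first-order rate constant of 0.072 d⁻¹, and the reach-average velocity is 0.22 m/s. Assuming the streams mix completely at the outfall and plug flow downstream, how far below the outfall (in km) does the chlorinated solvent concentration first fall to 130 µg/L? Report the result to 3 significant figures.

167 km

After mixing, C = (65000·0.7100 + 13700·1400) / 78700 = 19230000/78700 = 244.3 µg/L.
Set 244.3·exp(−k·t) = 130 → t = ln(244.3/130)/k = 757000 s = 210.3 h.
Distance = v·t = 0.22·757000 = 166500 m = 166.5 km.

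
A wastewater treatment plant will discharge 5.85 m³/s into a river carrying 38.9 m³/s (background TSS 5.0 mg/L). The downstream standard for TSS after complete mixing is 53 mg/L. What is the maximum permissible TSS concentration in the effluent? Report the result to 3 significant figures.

At the limit, (Qr·Cr + Qe·Cₑ)/(Qr + Qe) = 53:
Cₑ = (44.75·53 − 38.90·5.000) / 5.850 = 372.2 mg/L.

372 mg/L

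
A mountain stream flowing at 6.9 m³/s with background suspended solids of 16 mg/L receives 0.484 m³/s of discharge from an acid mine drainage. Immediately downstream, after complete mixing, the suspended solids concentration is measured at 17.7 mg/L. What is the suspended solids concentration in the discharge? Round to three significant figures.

Mass balance: 6.900·16.00 + 0.4840·Cₑ = 7.384·17.70
→ Cₑ = (7.384·17.70 − 6.900·16.00) / 0.4840 = 41.94 mg/L.

41.9 mg/L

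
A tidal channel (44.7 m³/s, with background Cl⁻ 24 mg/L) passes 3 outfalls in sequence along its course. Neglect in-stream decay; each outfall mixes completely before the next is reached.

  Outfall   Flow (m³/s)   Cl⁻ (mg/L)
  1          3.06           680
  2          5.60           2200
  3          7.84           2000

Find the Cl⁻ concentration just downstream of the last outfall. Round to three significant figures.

509 mg/L

Outfall 1: combined Q = 47.76 m³/s; C = (44.70·24.00 + 3.060·680.0)/47.76 = 66.03 mg/L.
Outfall 2: combined Q = 53.36 m³/s; C = (47.76·66.03 + 5.600·2200)/53.36 = 290.0 mg/L.
Outfall 3: combined Q = 61.20 m³/s; C = (53.36·290.0 + 7.840·2000)/61.20 = 509.0 mg/L.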